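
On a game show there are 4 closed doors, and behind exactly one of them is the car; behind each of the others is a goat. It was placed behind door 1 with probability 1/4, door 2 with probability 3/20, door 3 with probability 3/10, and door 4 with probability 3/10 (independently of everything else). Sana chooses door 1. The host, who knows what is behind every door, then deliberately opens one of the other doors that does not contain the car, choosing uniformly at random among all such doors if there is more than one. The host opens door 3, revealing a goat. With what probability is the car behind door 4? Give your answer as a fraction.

18/37

Apply Bayes' rule, conditioning on where the car actually is.
If it is behind door 1 (prior 1/4): the host has 3 equally likely choices, so probability 1/3; weight (1/4)·(1/3) = 1/12.
If it is behind door 2 (prior 3/20): the host has 2 equally likely choices, so probability 1/2; weight (3/20)·(1/2) = 3/40.
If it is behind door 3 (prior 3/10): the host opened door 3, so this case is ruled out; weight (3/10)·0 = 0.
If it is behind door 4 (prior 3/10): the host has 2 equally likely choices, so probability 1/2; weight (3/10)·(1/2) = 3/20.
The weights sum to 37/120.
So P(the car behind door 4 | the host opened door 3) = (3/20) / (37/120) = 18/37.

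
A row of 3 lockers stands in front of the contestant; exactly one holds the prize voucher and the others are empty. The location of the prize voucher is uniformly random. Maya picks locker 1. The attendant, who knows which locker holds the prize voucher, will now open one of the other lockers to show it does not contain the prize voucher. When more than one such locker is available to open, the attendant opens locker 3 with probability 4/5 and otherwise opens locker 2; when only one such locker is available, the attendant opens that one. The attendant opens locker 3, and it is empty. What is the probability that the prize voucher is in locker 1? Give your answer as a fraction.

Condition on the true location of the prize voucher.
If it is in locker 1 (prior 1/3): locker 3 is available, opened with probability 4/5; weight (1/3)·(4/5) = 4/15.
If it is in locker 2 (prior 1/3): only locker 3 is available, probability 1; weight (1/3)·1 = 1/3.
If it is in locker 3 (prior 1/3): the attendant opened locker 3, so this case is ruled out; weight (1/3)·0 = 0.
The weights sum to 3/5.
So P(the prize voucher in locker 1 | the attendant opened locker 3) = (4/15) / (3/5) = 4/9.

4/9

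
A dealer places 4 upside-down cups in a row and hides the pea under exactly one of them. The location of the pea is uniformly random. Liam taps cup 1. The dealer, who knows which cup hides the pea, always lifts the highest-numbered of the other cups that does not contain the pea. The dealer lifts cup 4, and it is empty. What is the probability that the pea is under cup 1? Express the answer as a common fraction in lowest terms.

Consider each possible location of the pea in turn.
If it is under any of cups 1, 2, and 3 (prior 1/4 each): cup 4 is the highest-numbered option available, probability 1; weight (1/4)·1 = 1/4 each.
If it is under cup 4 (prior 1/4): the dealer opened cup 4, so this case is ruled out; weight (1/4)·0 = 0.
The weights sum to 3/4.
So P(the pea under cup 1 | the dealer opened cup 4) = (1/4) / (3/4) = 1/3.

1/3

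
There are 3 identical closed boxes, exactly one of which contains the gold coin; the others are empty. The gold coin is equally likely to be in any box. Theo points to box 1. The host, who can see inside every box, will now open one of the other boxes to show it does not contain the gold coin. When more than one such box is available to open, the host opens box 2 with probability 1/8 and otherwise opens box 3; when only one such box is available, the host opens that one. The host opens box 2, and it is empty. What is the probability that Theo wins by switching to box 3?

Condition on the true location of the gold coin.
If it is in box 1 (prior 1/3): box 2 is available, opened with probability 1/8; weight (1/3)·(1/8) = 1/24.
If it is in box 2 (prior 1/3): the host opened box 2, so this case is ruled out; weight (1/3)·0 = 0.
If it is in box 3 (prior 1/3): only box 2 is available, probability 1; weight (1/3)·1 = 1/3.
The weights sum to 3/8.
So P(the gold coin in box 3 | the host opened box 2) = (1/3) / (3/8) = 8/9.

8/9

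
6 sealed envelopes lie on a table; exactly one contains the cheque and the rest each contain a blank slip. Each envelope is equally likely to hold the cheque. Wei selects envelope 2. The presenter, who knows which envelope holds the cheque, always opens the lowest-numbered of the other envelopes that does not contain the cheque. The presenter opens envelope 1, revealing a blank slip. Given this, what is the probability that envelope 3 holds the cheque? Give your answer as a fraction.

1/5

Consider each possible location of the cheque in turn.
If it is in envelope 1 (prior 1/6): the presenter opened envelope 1, so this case is ruled out; weight (1/6)·0 = 0.
If it is in any of envelopes 2, 3, 4, 5, and 6 (prior 1/6 each): envelope 1 is the lowest-numbered option available, probability 1; weight (1/6)·1 = 1/6 each.
The weights sum to 5/6.
So P(the cheque in envelope 3 | the presenter opened envelope 1) = (1/6) / (5/6) = 1/5.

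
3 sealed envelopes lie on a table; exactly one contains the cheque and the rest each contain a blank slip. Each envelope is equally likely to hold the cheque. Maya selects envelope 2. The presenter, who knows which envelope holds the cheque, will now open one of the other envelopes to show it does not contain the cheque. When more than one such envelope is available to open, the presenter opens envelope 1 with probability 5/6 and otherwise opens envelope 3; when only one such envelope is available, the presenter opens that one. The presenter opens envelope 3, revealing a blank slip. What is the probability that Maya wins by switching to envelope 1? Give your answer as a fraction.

6/7

Consider each possible location of the cheque in turn.
If it is in envelope 1 (prior 1/3): only envelope 3 is available, probability 1; weight (1/3)·1 = 1/3.
If it is in envelope 2 (prior 1/3): envelope 1 is available but not opened, probability 1/6; weight (1/3)·(1/6) = 1/18.
If it is in envelope 3 (prior 1/3): the presenter opened envelope 3, so this case is ruled out; weight (1/3)·0 = 0.
The weights sum to 7/18.
So P(the cheque in envelope 1 | the presenter opened envelope 3) = (1/3) / (7/18) = 6/7.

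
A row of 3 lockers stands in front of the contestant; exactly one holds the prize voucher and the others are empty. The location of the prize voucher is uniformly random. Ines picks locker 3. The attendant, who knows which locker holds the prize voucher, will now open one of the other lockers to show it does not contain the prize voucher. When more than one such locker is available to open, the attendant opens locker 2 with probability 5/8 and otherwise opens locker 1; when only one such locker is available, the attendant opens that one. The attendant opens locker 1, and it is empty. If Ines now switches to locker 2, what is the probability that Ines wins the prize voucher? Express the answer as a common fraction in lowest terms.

8/11

Condition on the true location of the prize voucher.
If it is in locker 1 (prior 1/3): the attendant opened locker 1, so this case is ruled out; weight (1/3)·0 = 0.
If it is in locker 2 (prior 1/3): only locker 1 is available, probability 1; weight (1/3)·1 = 1/3.
If it is in locker 3 (prior 1/3): locker 2 is available but not opened, probability 3/8; weight (1/3)·(3/8) = 1/8.
The weights sum to 11/24.
So P(the prize voucher in locker 2 | the attendant opened locker 1) = (1/3) / (11/24) = 8/11.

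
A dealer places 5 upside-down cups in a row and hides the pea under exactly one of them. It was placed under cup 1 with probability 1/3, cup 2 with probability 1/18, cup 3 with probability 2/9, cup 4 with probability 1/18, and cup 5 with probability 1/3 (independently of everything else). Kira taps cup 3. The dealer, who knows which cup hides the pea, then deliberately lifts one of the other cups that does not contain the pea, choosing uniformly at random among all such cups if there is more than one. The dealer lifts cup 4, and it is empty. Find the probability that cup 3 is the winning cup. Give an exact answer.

3/16

Apply Bayes' rule, conditioning on where the pea actually is.
If it is under either of cups 1 and 5 (prior 1/3 each): the dealer has 3 equally likely choices, so probability 1/3; weight (1/3)·(1/3) = 1/9 each.
If it is under cup 2 (prior 1/18): the dealer has 3 equally likely choices, so probability 1/3; weight (1/18)·(1/3) = 1/54.
If it is under cup 3 (prior 2/9): the dealer has 4 equally likely choices, so probability 1/4; weight (2/9)·(1/4) = 1/18.
If it is under cup 4 (prior 1/18): the dealer opened cup 4, so this case is ruled out; weight (1/18)·0 = 0.
The weights sum to 8/27.
So P(the pea under cup 3 | the dealer opened cup 4) = (1/18) / (8/27) = 3/16.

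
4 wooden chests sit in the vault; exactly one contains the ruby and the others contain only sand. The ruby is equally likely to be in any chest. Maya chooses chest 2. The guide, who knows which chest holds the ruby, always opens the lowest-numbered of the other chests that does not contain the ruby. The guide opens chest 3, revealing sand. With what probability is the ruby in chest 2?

Consider each possible location of the ruby in turn.
If it is in chest 1 (prior 1/4): chest 3 is the lowest-numbered option available, probability 1; weight (1/4)·1 = 1/4.
If it is in either of chests 2 and 4 (prior 1/4 each): the guide would have opened chest 1 instead, probability 0; weight (1/4)·0 = 0 each.
If it is in chest 3 (prior 1/4): the guide opened chest 3, so this case is ruled out; weight (1/4)·0 = 0.
The weights sum to 1/4.
So P(the ruby in chest 2 | the guide opened chest 3) = 0 / (1/4) = 0.

0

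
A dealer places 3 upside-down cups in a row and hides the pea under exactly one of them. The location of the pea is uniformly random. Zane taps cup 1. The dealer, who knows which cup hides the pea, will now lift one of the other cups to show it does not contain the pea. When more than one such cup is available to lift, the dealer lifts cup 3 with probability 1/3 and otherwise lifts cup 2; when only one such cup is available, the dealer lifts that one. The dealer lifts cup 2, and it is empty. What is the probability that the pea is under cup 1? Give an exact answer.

2/5

Condition on the true location of the pea.
If it is under cup 1 (prior 1/3): cup 3 is available but not opened, probability 2/3; weight (1/3)·(2/3) = 2/9.
If it is under cup 2 (prior 1/3): the dealer opened cup 2, so this case is ruled out; weight (1/3)·0 = 0.
If it is under cup 3 (prior 1/3): only cup 2 is available, probability 1; weight (1/3)·1 = 1/3.
The weights sum to 5/9.
So P(the pea under cup 1 | the dealer opened cup 2) = (2/9) / (5/9) = 2/5.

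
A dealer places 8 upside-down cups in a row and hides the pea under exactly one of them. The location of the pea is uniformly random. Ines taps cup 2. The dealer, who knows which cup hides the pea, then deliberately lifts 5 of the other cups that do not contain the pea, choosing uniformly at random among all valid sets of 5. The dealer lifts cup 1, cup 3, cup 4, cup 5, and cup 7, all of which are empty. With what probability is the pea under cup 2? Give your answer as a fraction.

1/8

Apply Bayes' rule, conditioning on where the pea actually is.
If it is under any of cups 1, 3, 4, 5, and 7 (prior 1/8 each): that cup was opened and seen not to hold the prize — ruled out; weight (1/8)·0 = 0 each.
If it is under cup 2 (prior 1/8): the dealer has 21 equally likely choices, so probability 1/21; weight (1/8)·(1/21) = 1/168.
If it is under either of cups 6 and 8 (prior 1/8 each): the dealer has 6 equally likely choices, so probability 1/6; weight (1/8)·(1/6) = 1/48 each.
The weights sum to 1/21.
So P(the pea under cup 2 | the dealer opened cup 1, cup 3, cup 4, cup 5, and cup 7) = (1/168) / (1/21) = 1/8.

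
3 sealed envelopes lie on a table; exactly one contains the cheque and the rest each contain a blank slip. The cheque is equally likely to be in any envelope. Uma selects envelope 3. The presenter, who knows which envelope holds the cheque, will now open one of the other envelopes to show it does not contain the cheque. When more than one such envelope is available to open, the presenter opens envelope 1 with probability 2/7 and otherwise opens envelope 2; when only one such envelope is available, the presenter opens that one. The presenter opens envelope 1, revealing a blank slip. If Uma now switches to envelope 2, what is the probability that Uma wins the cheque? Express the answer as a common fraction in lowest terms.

7/9

Condition on the true location of the cheque.
If it is in envelope 1 (prior 1/3): the presenter opened envelope 1, so this case is ruled out; weight (1/3)·0 = 0.
If it is in envelope 2 (prior 1/3): only envelope 1 is available, probability 1; weight (1/3)·1 = 1/3.
If it is in envelope 3 (prior 1/3): envelope 1 is available, opened with probability 2/7; weight (1/3)·(2/7) = 2/21.
The weights sum to 3/7.
So P(the cheque in envelope 2 | the presenter opened envelope 1) = (1/3) / (3/7) = 7/9.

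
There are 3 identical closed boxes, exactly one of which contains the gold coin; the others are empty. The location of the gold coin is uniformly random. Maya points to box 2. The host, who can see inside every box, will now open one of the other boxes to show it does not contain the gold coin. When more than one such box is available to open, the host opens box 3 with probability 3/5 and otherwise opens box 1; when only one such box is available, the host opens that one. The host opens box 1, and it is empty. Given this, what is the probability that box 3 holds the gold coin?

Consider each possible location of the gold coin in turn.
If it is in box 1 (prior 1/3): the host opened box 1, so this case is ruled out; weight (1/3)·0 = 0.
If it is in box 2 (prior 1/3): box 3 is available but not opened, probability 2/5; weight (1/3)·(2/5) = 2/15.
If it is in box 3 (prior 1/3): only box 1 is available, probability 1; weight (1/3)·1 = 1/3.
The weights sum to 7/15.
So P(the gold coin in box 3 | the host opened box 1) = (1/3) / (7/15) = 5/7.

5/7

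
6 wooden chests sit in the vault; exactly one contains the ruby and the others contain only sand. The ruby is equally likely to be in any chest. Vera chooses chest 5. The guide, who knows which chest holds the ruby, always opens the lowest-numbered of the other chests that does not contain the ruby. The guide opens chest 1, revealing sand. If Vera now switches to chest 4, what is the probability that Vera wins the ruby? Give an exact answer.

Apply Bayes' rule, conditioning on where the ruby actually is.
If it is in chest 1 (prior 1/6): the guide opened chest 1, so this case is ruled out; weight (1/6)·0 = 0.
If it is in any of chests 2, 3, 4, 5, and 6 (prior 1/6 each): chest 1 is the lowest-numbered option available, probability 1; weight (1/6)·1 = 1/6 each.
The weights sum to 5/6.
So P(the ruby in chest 4 | the guide opened chest 1) = (1/6) / (5/6) = 1/5.

1/5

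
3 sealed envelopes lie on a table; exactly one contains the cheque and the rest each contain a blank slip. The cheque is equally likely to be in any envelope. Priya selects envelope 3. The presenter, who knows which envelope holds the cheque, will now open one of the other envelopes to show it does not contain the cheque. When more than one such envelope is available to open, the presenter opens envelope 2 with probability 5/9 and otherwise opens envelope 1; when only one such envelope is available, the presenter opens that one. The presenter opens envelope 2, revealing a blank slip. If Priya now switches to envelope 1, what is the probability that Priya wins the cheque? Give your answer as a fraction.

9/14

Condition on the true location of the cheque.
If it is in envelope 1 (prior 1/3): only envelope 2 is available, probability 1; weight (1/3)·1 = 1/3.
If it is in envelope 2 (prior 1/3): the presenter opened envelope 2, so this case is ruled out; weight (1/3)·0 = 0.
If it is in envelope 3 (prior 1/3): envelope 2 is available, opened with probability 5/9; weight (1/3)·(5/9) = 5/27.
The weights sum to 14/27.
So P(the cheque in envelope 1 | the presenter opened envelope 2) = (1/3) / (14/27) = 9/14.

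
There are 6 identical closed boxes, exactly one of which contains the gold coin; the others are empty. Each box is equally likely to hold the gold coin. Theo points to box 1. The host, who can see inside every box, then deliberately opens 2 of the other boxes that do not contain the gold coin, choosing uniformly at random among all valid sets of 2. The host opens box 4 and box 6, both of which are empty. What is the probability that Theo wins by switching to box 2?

5/18

Apply Bayes' rule, conditioning on where the gold coin actually is.
If it is in box 1 (prior 1/6): the host has 10 equally likely choices, so probability 1/10; weight (1/6)·(1/10) = 1/60.
If it is in any of boxes 2, 3, and 5 (prior 1/6 each): the host has 6 equally likely choices, so probability 1/6; weight (1/6)·(1/6) = 1/36 each.
If it is in either of boxes 4 and 6 (prior 1/6 each): that box was opened and seen not to hold the prize — ruled out; weight (1/6)·0 = 0 each.
The weights sum to 1/10.
So P(the gold coin in box 2 | the host opened box 4 and box 6) = (1/36) / (1/10) = 5/18.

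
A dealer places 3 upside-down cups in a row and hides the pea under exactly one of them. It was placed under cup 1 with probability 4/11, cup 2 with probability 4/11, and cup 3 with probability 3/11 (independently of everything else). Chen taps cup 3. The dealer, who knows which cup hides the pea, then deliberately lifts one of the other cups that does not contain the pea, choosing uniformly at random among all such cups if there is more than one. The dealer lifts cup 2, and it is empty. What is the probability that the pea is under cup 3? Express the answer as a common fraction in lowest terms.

Condition on the true location of the pea.
If it is under cup 1 (prior 4/11): the dealer has no choice, probability 1; weight (4/11)·1 = 4/11.
If it is under cup 2 (prior 4/11): the dealer opened cup 2, so this case is ruled out; weight (4/11)·0 = 0.
If it is under cup 3 (prior 3/11): the dealer has 2 equally likely choices, so probability 1/2; weight (3/11)·(1/2) = 3/22.
The weights sum to 1/2.
So P(the pea under cup 3 | the dealer opened cup 2) = (3/22) / (1/2) = 3/11.

3/11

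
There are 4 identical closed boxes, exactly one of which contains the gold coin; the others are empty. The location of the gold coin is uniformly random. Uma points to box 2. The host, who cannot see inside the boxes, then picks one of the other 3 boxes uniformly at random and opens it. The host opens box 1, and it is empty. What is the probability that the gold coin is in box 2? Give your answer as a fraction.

Apply Bayes' rule, conditioning on where the gold coin actually is.
If it is in box 1 (prior 1/4): the host opened box 1, so this case is ruled out; weight (1/4)·0 = 0.
If it is in any of boxes 2, 3, and 4 (prior 1/4 each): the host picks box 1 with probability 1/3 regardless, and it is not the prize; weight (1/4)·(1/3) = 1/12 each.
The weights sum to 1/4.
So P(the gold coin in box 2 | the host opened box 1) = (1/12) / (1/4) = 1/3.

1/3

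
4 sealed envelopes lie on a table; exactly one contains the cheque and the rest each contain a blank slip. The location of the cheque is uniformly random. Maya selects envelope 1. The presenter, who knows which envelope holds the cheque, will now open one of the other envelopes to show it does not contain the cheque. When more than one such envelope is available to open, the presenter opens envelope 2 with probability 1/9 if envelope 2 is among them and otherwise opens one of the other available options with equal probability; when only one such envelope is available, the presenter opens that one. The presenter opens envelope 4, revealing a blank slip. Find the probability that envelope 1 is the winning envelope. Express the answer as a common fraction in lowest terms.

Apply Bayes' rule, conditioning on where the cheque actually is.
If it is in envelope 1 (prior 1/4): envelope 2 is available but not opened; envelope 4 gets probability (1 − 1/9)/2 = 4/9; weight (1/4)·(4/9) = 1/9.
If it is in envelope 2 (prior 1/4): envelope 2 holds the prize so is unavailable; the presenter chooses uniformly among the 2 others, probability 1/2; weight (1/4)·(1/2) = 1/8.
If it is in envelope 3 (prior 1/4): envelope 2 is available but not opened, probability 8/9; weight (1/4)·(8/9) = 2/9.
If it is in envelope 4 (prior 1/4): the presenter opened envelope 4, so this case is ruled out; weight (1/4)·0 = 0.
The weights sum to 11/24.
So P(the cheque in envelope 1 | the presenter opened envelope 4) = (1/9) / (11/24) = 8/33.

8/33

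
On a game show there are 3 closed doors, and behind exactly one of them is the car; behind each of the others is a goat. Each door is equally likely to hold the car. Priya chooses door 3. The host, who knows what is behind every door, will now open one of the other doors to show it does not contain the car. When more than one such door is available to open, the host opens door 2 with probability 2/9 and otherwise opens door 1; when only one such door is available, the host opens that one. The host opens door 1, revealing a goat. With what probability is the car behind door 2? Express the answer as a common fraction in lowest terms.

9/16

Consider each possible location of the car in turn.
If it is behind door 1 (prior 1/3): the host opened door 1, so this case is ruled out; weight (1/3)·0 = 0.
If it is behind door 2 (prior 1/3): only door 1 is available, probability 1; weight (1/3)·1 = 1/3.
If it is behind door 3 (prior 1/3): door 2 is available but not opened, probability 7/9; weight (1/3)·(7/9) = 7/27.
The weights sum to 16/27.
So P(the car behind door 2 | the host opened door 1) = (1/3) / (16/27) = 9/16.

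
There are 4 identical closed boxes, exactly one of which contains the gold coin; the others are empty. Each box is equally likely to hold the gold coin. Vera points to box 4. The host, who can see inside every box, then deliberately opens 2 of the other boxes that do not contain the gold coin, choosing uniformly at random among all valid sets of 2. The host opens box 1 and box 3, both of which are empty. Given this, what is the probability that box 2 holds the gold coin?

3/4

Condition on the true location of the gold coin.
If it is in either of boxes 1 and 3 (prior 1/4 each): that box was opened and seen not to hold the prize — ruled out; weight (1/4)·0 = 0 each.
If it is in box 2 (prior 1/4): the host has no choice, probability 1; weight (1/4)·1 = 1/4.
If it is in box 4 (prior 1/4): the host has 3 equally likely choices, so probability 1/3; weight (1/4)·(1/3) = 1/12.
The weights sum to 1/3.
So P(the gold coin in box 2 | the host opened box 1 and box 3) = (1/4) / (1/3) = 3/4.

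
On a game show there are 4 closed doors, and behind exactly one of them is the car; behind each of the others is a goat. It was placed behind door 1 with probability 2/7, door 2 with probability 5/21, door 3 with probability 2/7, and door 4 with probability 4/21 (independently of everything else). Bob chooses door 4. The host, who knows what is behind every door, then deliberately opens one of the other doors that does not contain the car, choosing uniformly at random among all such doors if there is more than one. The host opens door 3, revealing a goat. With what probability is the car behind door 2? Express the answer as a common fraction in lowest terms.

Apply Bayes' rule, conditioning on where the car actually is.
If it is behind door 1 (prior 2/7): the host has 2 equally likely choices, so probability 1/2; weight (2/7)·(1/2) = 1/7.
If it is behind door 2 (prior 5/21): the host has 2 equally likely choices, so probability 1/2; weight (5/21)·(1/2) = 5/42.
If it is behind door 3 (prior 2/7): the host opened door 3, so this case is ruled out; weight (2/7)·0 = 0.
If it is behind door 4 (prior 4/21): the host has 3 equally likely choices, so probability 1/3; weight (4/21)·(1/3) = 4/63.
The weights sum to 41/126.
So P(the car behind door 2 | the host opened door 3) = (5/42) / (41/126) = 15/41.

15/41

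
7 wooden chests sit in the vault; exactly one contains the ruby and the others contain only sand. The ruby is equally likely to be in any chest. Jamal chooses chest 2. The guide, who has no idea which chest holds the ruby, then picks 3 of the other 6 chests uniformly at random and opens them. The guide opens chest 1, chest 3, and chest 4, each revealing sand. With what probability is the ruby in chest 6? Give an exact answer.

Condition on the true location of the ruby.
If it is in any of chests 1, 3, and 4 (prior 1/7 each): that chest was opened and seen not to hold the prize — ruled out; weight (1/7)·0 = 0 each.
If it is in any of chests 2, 5, 6, and 7 (prior 1/7 each): the guide picks exactly this set with probability 1/20 regardless, and none is the prize; weight (1/7)·(1/20) = 1/140 each.
The weights sum to 1/35.
So P(the ruby in chest 6 | the guide opened chest 1, chest 3, and chest 4) = (1/140) / (1/35) = 1/4.

1/4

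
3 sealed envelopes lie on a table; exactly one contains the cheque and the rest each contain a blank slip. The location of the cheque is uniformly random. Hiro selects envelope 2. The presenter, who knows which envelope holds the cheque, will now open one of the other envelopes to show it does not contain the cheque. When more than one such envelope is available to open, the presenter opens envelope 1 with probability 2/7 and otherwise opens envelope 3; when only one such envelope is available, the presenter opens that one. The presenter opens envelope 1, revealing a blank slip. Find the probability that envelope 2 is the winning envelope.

2/9

Apply Bayes' rule, conditioning on where the cheque actually is.
If it is in envelope 1 (prior 1/3): the presenter opened envelope 1, so this case is ruled out; weight (1/3)·0 = 0.
If it is in envelope 2 (prior 1/3): envelope 1 is available, opened with probability 2/7; weight (1/3)·(2/7) = 2/21.
If it is in envelope 3 (prior 1/3): only envelope 1 is available, probability 1; weight (1/3)·1 = 1/3.
The weights sum to 3/7.
So P(the cheque in envelope 2 | the presenter opened envelope 1) = (2/21) / (3/7) = 2/9.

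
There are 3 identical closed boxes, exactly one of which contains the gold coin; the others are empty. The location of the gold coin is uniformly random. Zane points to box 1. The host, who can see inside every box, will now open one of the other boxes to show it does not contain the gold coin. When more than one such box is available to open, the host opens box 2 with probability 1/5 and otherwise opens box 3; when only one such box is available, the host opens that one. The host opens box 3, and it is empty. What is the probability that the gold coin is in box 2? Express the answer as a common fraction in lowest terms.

5/9

Condition on the true location of the gold coin.
If it is in box 1 (prior 1/3): box 2 is available but not opened, probability 4/5; weight (1/3)·(4/5) = 4/15.
If it is in box 2 (prior 1/3): only box 3 is available, probability 1; weight (1/3)·1 = 1/3.
If it is in box 3 (prior 1/3): the host opened box 3, so this case is ruled out; weight (1/3)·0 = 0.
The weights sum to 3/5.
So P(the gold coin in box 2 | the host opened box 3) = (1/3) / (3/5) = 5/9.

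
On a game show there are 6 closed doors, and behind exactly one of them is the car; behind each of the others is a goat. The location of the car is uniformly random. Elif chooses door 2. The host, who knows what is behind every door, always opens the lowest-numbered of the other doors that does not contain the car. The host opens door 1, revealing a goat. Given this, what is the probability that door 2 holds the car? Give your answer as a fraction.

1/5

Apply Bayes' rule, conditioning on where the car actually is.
If it is behind door 1 (prior 1/6): the host opened door 1, so this case is ruled out; weight (1/6)·0 = 0.
If it is behind any of doors 2, 3, 4, 5, and 6 (prior 1/6 each): door 1 is the lowest-numbered option available, probability 1; weight (1/6)·1 = 1/6 each.
The weights sum to 5/6.
So P(the car behind door 2 | the host opened door 1) = (1/6) / (5/6) = 1/5.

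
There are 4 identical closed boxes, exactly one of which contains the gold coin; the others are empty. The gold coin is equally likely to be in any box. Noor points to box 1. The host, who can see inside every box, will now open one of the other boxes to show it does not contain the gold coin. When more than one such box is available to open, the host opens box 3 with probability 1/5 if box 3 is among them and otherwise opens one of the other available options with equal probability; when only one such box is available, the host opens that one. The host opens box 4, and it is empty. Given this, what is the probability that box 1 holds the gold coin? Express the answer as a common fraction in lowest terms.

4/17

Apply Bayes' rule, conditioning on where the gold coin actually is.
If it is in box 1 (prior 1/4): box 3 is available but not opened; box 4 gets probability (1 − 1/5)/2 = 2/5; weight (1/4)·(2/5) = 1/10.
If it is in box 2 (prior 1/4): box 3 is available but not opened, probability 4/5; weight (1/4)·(4/5) = 1/5.
If it is in box 3 (prior 1/4): box 3 holds the prize so is unavailable; the host chooses uniformly among the 2 others, probability 1/2; weight (1/4)·(1/2) = 1/8.
If it is in box 4 (prior 1/4): the host opened box 4, so this case is ruled out; weight (1/4)·0 = 0.
The weights sum to 17/40.
So P(the gold coin in box 1 | the host opened box 4) = (1/10) / (17/40) = 4/17.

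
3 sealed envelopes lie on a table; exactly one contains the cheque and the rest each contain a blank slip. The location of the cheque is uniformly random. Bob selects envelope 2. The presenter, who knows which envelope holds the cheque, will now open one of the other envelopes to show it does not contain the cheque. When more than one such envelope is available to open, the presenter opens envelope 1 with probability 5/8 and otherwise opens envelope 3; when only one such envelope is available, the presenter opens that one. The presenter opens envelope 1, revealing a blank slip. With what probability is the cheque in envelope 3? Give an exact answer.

8/13

Consider each possible location of the cheque in turn.
If it is in envelope 1 (prior 1/3): the presenter opened envelope 1, so this case is ruled out; weight (1/3)·0 = 0.
If it is in envelope 2 (prior 1/3): envelope 1 is available, opened with probability 5/8; weight (1/3)·(5/8) = 5/24.
If it is in envelope 3 (prior 1/3): only envelope 1 is available, probability 1; weight (1/3)·1 = 1/3.
The weights sum to 13/24.
So P(the cheque in envelope 3 | the presenter opened envelope 1) = (1/3) / (13/24) = 8/13.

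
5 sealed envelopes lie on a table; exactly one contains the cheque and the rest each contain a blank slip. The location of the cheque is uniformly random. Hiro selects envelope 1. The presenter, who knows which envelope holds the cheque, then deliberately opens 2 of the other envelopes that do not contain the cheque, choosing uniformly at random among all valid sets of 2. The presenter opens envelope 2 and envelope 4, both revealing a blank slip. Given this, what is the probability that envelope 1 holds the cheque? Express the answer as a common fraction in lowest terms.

Condition on the true location of the cheque.
If it is in envelope 1 (prior 1/5): the presenter has 6 equally likely choices, so probability 1/6; weight (1/5)·(1/6) = 1/30.
If it is in either of envelopes 2 and 4 (prior 1/5 each): that envelope was opened and seen not to hold the prize — ruled out; weight (1/5)·0 = 0 each.
If it is in either of envelopes 3 and 5 (prior 1/5 each): the presenter has 3 equally likely choices, so probability 1/3; weight (1/5)·(1/3) = 1/15 each.
The weights sum to 1/6.
So P(the cheque in envelope 1 | the presenter opened envelope 2 and envelope 4) = (1/30) / (1/6) = 1/5.

1/5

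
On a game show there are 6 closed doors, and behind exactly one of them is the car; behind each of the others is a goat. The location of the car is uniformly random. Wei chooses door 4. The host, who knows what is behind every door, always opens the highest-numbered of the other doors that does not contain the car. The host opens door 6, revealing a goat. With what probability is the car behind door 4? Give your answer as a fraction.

Apply Bayes' rule, conditioning on where the car actually is.
If it is behind any of doors 1, 2, 3, 4, and 5 (prior 1/6 each): door 6 is the highest-numbered option available, probability 1; weight (1/6)·1 = 1/6 each.
If it is behind door 6 (prior 1/6): the host opened door 6, so this case is ruled out; weight (1/6)·0 = 0.
The weights sum to 5/6.
So P(the car behind door 4 | the host opened door 6) = (1/6) / (5/6) = 1/5.

1/5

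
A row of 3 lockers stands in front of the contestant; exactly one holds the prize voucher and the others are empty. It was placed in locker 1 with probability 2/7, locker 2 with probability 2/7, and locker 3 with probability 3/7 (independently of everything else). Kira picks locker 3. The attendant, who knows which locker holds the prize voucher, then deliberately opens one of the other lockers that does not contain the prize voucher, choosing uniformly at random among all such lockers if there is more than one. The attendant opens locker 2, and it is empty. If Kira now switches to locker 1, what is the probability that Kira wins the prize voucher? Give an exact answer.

4/7

Consider each possible location of the prize voucher in turn.
If it is in locker 1 (prior 2/7): the attendant has no choice, probability 1; weight (2/7)·1 = 2/7.
If it is in locker 2 (prior 2/7): the attendant opened locker 2, so this case is ruled out; weight (2/7)·0 = 0.
If it is in locker 3 (prior 3/7): the attendant has 2 equally likely choices, so probability 1/2; weight (3/7)·(1/2) = 3/14.
The weights sum to 1/2.
So P(the prize voucher in locker 1 | the attendant opened locker 2) = (2/7) / (1/2) = 4/7.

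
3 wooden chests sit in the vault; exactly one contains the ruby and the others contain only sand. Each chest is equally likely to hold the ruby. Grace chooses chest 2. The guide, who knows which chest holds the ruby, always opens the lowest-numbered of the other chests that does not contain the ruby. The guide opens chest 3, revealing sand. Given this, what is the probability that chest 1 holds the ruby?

Condition on the true location of the ruby.
If it is in chest 1 (prior 1/3): chest 3 is the lowest-numbered option available, probability 1; weight (1/3)·1 = 1/3.
If it is in chest 2 (prior 1/3): the guide would have opened chest 1 instead, probability 0; weight (1/3)·0 = 0.
If it is in chest 3 (prior 1/3): the guide opened chest 3, so this case is ruled out; weight (1/3)·0 = 0.
The weights sum to 1/3.
So P(the ruby in chest 1 | the guide opened chest 3) = (1/3) / (1/3) = 1.

1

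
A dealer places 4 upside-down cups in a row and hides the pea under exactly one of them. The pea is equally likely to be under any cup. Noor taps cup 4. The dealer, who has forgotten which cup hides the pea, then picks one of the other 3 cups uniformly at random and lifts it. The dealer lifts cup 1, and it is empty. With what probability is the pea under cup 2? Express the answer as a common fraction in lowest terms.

1/3

Condition on the true location of the pea.
If it is under cup 1 (prior 1/4): the dealer opened cup 1, so this case is ruled out; weight (1/4)·0 = 0.
If it is under any of cups 2, 3, and 4 (prior 1/4 each): the dealer picks cup 1 with probability 1/3 regardless, and it is not the prize; weight (1/4)·(1/3) = 1/12 each.
The weights sum to 1/4.
So P(the pea under cup 2 | the dealer opened cup 1) = (1/12) / (1/4) = 1/3.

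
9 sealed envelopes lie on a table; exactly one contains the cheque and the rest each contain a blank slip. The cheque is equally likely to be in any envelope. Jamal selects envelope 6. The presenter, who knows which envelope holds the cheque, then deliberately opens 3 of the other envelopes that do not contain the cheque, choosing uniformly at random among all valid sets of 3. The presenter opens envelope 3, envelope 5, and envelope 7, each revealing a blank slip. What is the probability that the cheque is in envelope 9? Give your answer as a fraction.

Apply Bayes' rule, conditioning on where the cheque actually is.
If it is in any of envelopes 1, 2, 4, 8, and 9 (prior 1/9 each): the presenter has 35 equally likely choices, so probability 1/35; weight (1/9)·(1/35) = 1/315 each.
If it is in any of envelopes 3, 5, and 7 (prior 1/9 each): that envelope was opened and seen not to hold the prize — ruled out; weight (1/9)·0 = 0 each.
If it is in envelope 6 (prior 1/9): the presenter has 56 equally likely choices, so probability 1/56; weight (1/9)·(1/56) = 1/504.
The weights sum to 1/56.
So P(the cheque in envelope 9 | the presenter opened envelope 3, envelope 5, and envelope 7) = (1/315) / (1/56) = 8/45.

8/45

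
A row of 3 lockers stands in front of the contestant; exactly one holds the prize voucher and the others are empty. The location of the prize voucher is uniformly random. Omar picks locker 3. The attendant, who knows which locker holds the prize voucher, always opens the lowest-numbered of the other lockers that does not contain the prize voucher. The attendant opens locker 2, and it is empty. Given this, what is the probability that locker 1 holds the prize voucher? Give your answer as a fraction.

Apply Bayes' rule, conditioning on where the prize voucher actually is.
If it is in locker 1 (prior 1/3): locker 2 is the lowest-numbered option available, probability 1; weight (1/3)·1 = 1/3.
If it is in locker 2 (prior 1/3): the attendant opened locker 2, so this case is ruled out; weight (1/3)·0 = 0.
If it is in locker 3 (prior 1/3): the attendant would have opened locker 1 instead, probability 0; weight (1/3)·0 = 0.
The weights sum to 1/3.
So P(the prize voucher in locker 1 | the attendant opened locker 2) = (1/3) / (1/3) = 1.

1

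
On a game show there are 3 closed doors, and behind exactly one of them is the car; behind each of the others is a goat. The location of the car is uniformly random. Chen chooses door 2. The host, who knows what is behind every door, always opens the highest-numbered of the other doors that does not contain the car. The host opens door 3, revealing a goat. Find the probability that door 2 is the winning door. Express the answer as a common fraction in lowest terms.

Condition on the true location of the car.
If it is behind either of doors 1 and 2 (prior 1/3 each): door 3 is the highest-numbered option available, probability 1; weight (1/3)·1 = 1/3 each.
If it is behind door 3 (prior 1/3): the host opened door 3, so this case is ruled out; weight (1/3)·0 = 0.
The weights sum to 2/3.
So P(the car behind door 2 | the host opened door 3) = (1/3) / (2/3) = 1/2.

1/2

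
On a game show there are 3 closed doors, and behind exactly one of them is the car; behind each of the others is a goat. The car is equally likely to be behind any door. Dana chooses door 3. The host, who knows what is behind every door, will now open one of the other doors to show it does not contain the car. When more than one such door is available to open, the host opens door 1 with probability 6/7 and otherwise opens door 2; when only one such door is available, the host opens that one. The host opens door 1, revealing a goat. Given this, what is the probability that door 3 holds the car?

Condition on the true location of the car.
If it is behind door 1 (prior 1/3): the host opened door 1, so this case is ruled out; weight (1/3)·0 = 0.
If it is behind door 2 (prior 1/3): only door 1 is available, probability 1; weight (1/3)·1 = 1/3.
If it is behind door 3 (prior 1/3): door 1 is available, opened with probability 6/7; weight (1/3)·(6/7) = 2/7.
The weights sum to 13/21.
So P(the car behind door 3 | the host opened door 1) = (2/7) / (13/21) = 6/13.

6/13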